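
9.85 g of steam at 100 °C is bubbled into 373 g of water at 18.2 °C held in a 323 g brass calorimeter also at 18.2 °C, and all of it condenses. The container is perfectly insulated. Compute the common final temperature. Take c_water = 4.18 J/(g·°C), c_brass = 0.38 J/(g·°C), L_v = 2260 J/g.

T_f ≈ 33.1 °C

Sum of m c ΔT and latent-heat terms is zero:
condense steam: −9.85·2260 = −22261
  condensate cools 100→T: 9.85·4.18·(T − 100) = 41.17(T − 100)
  original water: 1559.1(T − 18.2)
  cup: 122.74(T − 18.2)
1723.1 T = 22261 + 4117.3 + 30610 = 56989
T ≈ 33.07 °C, under the boiling point, so the assumption holds.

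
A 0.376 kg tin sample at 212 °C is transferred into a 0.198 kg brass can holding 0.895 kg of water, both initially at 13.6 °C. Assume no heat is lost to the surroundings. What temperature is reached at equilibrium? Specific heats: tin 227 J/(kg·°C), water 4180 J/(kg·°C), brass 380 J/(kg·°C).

T_f ≈ 17.9 °C

Let T be the final temperature. ΣQ_i = 0:
0.376×227×(T − 212) + 0.895×4180×(T − 13.6) + 0.198×380×(T − 13.6) = 0
(85.35 + 3741.1 + 75.24) T = 85.35×212 + 3741.1×13.6 + 75.24×13.6
T ≈ 17.94 °C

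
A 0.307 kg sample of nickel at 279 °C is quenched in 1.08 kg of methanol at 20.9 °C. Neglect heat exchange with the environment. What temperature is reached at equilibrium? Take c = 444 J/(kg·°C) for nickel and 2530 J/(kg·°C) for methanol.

T_f ≈ 33.2 °C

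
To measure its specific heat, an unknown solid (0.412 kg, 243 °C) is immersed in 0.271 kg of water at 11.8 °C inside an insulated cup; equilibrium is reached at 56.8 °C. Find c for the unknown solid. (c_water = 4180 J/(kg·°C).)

Conservation of energy gives ΣQ = 0:
0.412·c·(56.8 − 243) + 0.271·4180·(56.8 − 11.8) = 0
-76.71 c = -50975
c = -50975/-76.71 ≈ 664.5 J/(kg·°C)

c ≈ 664 J/(kg·°C)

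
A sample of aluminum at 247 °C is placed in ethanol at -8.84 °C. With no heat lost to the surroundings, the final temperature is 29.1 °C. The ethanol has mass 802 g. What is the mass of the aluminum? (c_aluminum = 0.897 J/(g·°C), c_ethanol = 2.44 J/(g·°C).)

m ≈ 380 g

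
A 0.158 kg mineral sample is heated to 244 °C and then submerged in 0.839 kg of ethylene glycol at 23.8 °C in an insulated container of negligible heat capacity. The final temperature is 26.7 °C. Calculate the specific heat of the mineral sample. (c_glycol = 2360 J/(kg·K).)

m_s c (T_s − T_f) = m_glycol c_glycol (T_f − T_0):
0.158×c×(244 − 26.7) = 0.839×2360×(26.7 − 23.8)
34.33 c = 5742.1  ⇒  c ≈ 167.2 J/(kg·K)

c ≈ 167 J/(kg·K)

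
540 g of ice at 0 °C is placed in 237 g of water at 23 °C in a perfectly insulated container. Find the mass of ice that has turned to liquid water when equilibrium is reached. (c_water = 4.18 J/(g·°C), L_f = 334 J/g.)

Cooling the water to 0 °C releases 237·4.18·23 = 22785 J.
Melting all 540 g of ice would need 540·334 = 180360 J.
22785 J < 180360 J, so only part of the ice melts and the system sits at 0 °C.
Mass melted = 22785/334 ≈ 68.22 g.

m_melted ≈ 68.2 g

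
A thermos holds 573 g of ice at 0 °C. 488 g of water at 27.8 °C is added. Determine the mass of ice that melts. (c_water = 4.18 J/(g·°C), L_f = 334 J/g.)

Water can give up m c ΔT = 488·4.18·27.8 = 56708 J before reaching 0 °C.
To melt every bit of ice: 573·334 = 191382 J.
That's not enough to melt it all — equilibrium is at 0 °C with ice remaining.
Mass melted = 56708/334 ≈ 169.8 g.

m_melted ≈ 170 g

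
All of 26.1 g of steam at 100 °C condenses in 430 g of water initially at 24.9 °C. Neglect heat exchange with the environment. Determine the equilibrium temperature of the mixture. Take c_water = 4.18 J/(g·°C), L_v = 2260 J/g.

T_f ≈ 60.1 °C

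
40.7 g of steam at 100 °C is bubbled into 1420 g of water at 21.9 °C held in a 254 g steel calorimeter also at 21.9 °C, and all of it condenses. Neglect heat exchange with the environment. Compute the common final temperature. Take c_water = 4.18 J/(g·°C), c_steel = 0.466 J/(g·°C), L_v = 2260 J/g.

T_f ≈ 38.8 °C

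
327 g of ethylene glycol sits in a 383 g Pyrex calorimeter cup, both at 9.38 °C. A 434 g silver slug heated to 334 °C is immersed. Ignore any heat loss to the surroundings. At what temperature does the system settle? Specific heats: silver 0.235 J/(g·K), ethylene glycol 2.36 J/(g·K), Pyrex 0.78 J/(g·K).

Heat gained plus heat lost sum to zero:
434·0.235·(T − 334) + 327·2.36·(T − 9.38) + 383·0.78·(T − 9.38) = 0
(101.99 + 771.72 + 298.74) T = 101.99·334 + 771.72·9.38 + 298.74·9.38
T = 44106 / 1172.4 = 37.6 °C

T_f ≈ 37.6 °C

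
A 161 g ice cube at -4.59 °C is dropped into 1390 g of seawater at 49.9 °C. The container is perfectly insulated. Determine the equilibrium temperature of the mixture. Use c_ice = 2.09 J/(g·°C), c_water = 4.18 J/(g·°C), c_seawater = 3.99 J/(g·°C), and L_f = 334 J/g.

T_f ≈ 35.6 °C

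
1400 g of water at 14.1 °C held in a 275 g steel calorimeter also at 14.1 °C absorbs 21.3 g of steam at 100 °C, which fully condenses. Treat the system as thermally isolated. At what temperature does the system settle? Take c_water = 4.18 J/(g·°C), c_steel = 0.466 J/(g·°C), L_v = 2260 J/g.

T_f ≈ 23.3 °C

Heat gained plus heat lost sum to zero:
latent heat released on condensation: 21.3·2260 = 48138
  condensate cools 100→T: 21.3·4.18·(T − 100) = 89.03(T − 100)
  water warms: 1400·4.18·(T − 14.1) = 5852(T − 14.1)
  cup: 128.15(T − 14.1)
6069.2 T = 48138 + 8903.4 + 84320 = 141362
T ≈ 23.29 °C, under the boiling point, so the assumption holds.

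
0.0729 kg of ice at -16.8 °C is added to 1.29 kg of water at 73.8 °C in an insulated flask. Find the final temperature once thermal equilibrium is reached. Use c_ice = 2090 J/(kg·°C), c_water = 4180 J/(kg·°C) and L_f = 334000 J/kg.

T_f ≈ 65.1 °C

Energy balance with sensible and latent terms:
ice -16.8→0 °C: 0.0729·2090·16.8 = 2559.7
  latent heat to melt: 0.0729·334000 = 24349
  meltwater 0→T: 0.0729·4180·T = 304.72 T
  water: 5392.2(T − 73.8)
5696.9 T = 397944 − 26908 = 371036
T ≈ 65.13 °C (positive, so assuming full melt was valid).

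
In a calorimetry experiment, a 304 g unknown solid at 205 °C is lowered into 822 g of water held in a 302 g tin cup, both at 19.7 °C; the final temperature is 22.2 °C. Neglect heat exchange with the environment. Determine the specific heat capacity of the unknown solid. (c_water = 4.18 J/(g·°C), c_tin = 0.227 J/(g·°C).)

c ≈ 0.158 J/(g·°C)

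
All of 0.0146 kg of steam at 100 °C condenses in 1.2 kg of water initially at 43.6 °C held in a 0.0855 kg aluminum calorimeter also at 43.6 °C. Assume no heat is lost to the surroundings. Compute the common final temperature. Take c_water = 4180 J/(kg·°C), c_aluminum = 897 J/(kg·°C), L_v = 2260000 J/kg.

T_f ≈ 50.7 °C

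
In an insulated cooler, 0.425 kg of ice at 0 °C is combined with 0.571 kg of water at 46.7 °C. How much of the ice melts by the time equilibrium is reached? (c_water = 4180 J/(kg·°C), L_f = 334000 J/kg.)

m_melted ≈ 0.334 kg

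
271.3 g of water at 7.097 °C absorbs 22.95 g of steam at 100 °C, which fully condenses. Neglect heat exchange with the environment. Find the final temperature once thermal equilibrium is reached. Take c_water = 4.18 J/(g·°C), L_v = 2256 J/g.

T_f ≈ 56.4 °C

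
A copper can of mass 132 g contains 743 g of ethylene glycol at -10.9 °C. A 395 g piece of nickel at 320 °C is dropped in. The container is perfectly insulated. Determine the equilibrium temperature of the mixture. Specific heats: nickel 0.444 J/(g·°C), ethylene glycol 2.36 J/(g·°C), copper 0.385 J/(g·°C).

T_f ≈ 18.4 °C

Energy conservation, ΣQ = 0:
395×0.444×(T − 320) + 743×2.36×(T − (-10.9)) + 132×0.385×(T − (-10.9)) = 0
175.38(T − 320) + 1753.5(T − (-10.9)) + 50.82(T − (-10.9)) = 0
1979.7 T = 36455
T ≈ 18.41 °C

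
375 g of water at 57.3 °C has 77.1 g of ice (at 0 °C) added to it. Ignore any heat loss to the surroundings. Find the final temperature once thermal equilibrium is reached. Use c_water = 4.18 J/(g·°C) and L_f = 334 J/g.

T_f ≈ 33.9 °C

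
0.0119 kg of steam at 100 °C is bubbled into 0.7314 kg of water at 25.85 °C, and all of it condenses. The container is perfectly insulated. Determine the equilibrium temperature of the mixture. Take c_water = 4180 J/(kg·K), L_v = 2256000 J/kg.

T_f ≈ 35.7 °C

Taking heat into each body as positive, Σ m c ΔT = 0:
steam→water at 100 °C releases m L_v = 0.0119·2256000 = 26846; condensed water 100 °C→T: 49.74(T − 100); original water: 3057.3(T − 25.85)
3107 T = 26846 + 4974.2 + 79030 = 110851
T ≈ 35.68 °C — below 100 °C, confirming all the steam condensed.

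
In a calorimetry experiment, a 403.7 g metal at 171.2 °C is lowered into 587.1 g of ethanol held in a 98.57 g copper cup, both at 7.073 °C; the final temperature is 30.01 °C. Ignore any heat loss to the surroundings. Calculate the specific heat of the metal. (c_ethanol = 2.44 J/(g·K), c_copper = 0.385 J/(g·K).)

Net heat exchanged in the isolated system is zero:
403.7×c×(30.01 − 171.2) + 587.1×2.44×(30.01 − 7.073) + 98.57×0.385×(30.01 − 7.073) = 0
-56998 c = -33728
c = -33728/-56998 ≈ 0.5917 J/(g·K)

c ≈ 0.592 J/(g·K)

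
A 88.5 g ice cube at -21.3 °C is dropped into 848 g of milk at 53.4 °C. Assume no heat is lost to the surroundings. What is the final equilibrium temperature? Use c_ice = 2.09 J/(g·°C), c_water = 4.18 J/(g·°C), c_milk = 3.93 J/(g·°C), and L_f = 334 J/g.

Heat gained plus heat lost sum to zero:
ice -21.3→0 °C: 88.5×2.09×21.3 = 3939.8; melt ice: 88.5×334 = 29559; warm the meltwater: 369.93 T; milk cools: 848×3.93×(T − 53.4) = 3332.6(T − 53.4)
3702.6 T = 177963 − 33499 = 144464
T ≈ 39.02 °C (positive, so assuming full melt was valid).

T_f ≈ 39.0 °C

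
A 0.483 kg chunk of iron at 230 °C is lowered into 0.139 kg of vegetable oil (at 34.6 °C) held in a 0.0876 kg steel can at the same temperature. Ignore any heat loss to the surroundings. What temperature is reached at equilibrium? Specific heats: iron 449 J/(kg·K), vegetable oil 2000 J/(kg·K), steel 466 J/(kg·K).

Heat gained plus heat lost sum to zero:
0.483*449*(T − 230) + 0.139*2000*(T − 34.6) + 0.0876*466*(T − 34.6) = 0
535.69 T = 60911
T = 60911 / 535.69 = 114 °C

T_f ≈ 113.7 °C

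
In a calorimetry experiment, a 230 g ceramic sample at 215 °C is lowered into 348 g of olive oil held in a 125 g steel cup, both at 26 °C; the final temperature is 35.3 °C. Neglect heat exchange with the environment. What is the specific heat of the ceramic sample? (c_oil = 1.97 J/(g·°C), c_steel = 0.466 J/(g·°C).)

Conservation of energy gives ΣQ = 0:
230×c×(35.3 − 215) + 348×1.97×(35.3 − 26) + 125×0.466×(35.3 − 26) = 0
-41331 c = -6917.4
c = -6917.4/-41331 ≈ 0.1674 J/(g·°C)

c ≈ 0.167 J/(g·°C)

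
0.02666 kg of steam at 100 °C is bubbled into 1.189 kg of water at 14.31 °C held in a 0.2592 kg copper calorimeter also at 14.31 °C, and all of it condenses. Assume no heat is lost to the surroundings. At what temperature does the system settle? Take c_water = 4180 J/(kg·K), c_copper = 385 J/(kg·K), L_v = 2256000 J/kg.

T_f ≈ 27.8 °C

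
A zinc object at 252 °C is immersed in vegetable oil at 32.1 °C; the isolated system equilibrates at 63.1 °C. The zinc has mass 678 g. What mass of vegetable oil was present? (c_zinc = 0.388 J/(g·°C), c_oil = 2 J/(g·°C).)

|Q_zinc| = |Q_oil|:
678·0.388·(252 − 63.1) = m·2·(63.1 − 32.1)
62 m = 49693  ⇒  m ≈ 801.5 g

m ≈ 801 g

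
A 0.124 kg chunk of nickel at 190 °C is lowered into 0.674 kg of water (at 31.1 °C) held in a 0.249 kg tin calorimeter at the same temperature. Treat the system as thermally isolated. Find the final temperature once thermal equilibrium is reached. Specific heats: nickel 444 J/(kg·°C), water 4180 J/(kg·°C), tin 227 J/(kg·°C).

Heat gained plus heat lost sum to zero:
0.124*444*(T − 190) + 0.674*4180*(T − 31.1) + 0.249*227*(T − 31.1) = 0
55.06(T − 190) + 2817.3(T − 31.1) + 56.52(T − 31.1) = 0
2928.9 T = 99837
T ≈ 34.09 °C

T_f ≈ 34.1 °C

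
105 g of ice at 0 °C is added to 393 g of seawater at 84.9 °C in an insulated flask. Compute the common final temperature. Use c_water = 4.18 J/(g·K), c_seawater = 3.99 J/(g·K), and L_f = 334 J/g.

T_f ≈ 48.9 °C

Energy balance with sensible and latent terms:
latent heat to melt: 105·334 = 35070; meltwater 0→T: 105·4.18·T = 438.9 T; seawater cools: 393·3.99·(T − 84.9) = 1568.1(T − 84.9)
2007 T = 133129 − 35070 = 98059
T ≈ 48.86 °C — above 0 °C, consistent with complete melting.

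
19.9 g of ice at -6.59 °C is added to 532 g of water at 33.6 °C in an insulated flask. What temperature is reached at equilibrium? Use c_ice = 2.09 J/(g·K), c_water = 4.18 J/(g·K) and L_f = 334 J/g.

T_f ≈ 29.4 °C

Net heat exchanged in the isolated system is zero:
ice -6.59→0 °C: 19.9·2.09·6.59 = 274.08
  fusion: m_ice L_f = 19.9·334 = 6646.6
  meltwater 0→T: 19.9·4.18·T = 83.18 T
  water cools: 532·4.18·(T − 33.6) = 2223.8(T − 33.6)
2306.9 T = 74718 − 6920.7 = 67798
T ≈ 29.39 °C (positive, so assuming full melt was valid).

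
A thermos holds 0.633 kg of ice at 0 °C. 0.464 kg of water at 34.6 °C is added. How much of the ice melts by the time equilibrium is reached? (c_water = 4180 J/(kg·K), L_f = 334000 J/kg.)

m_melted ≈ 0.201 kg

Cooling the water to 0 °C releases 0.464·4180·34.6 = 67107 J.
Melting all 0.633 kg of ice would need 0.633·334000 = 211422 J.
Since 67107 < 211422 J, not all the ice melts; equilibrium is at 0 °C.
m_melted·334000 = 67107  ⇒  m_melted ≈ 0.2009 kg.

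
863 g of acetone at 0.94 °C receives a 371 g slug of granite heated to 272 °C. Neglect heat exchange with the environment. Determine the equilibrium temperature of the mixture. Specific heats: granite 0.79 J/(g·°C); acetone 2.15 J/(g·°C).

T_f is the heat-capacity-weighted average of the initial temperatures:
T_f = (293.09*272 + 1855.4*0.94) / (293.09 + 1855.4)
    = 81465 / 2148.5 ≈ 37.92 °C

T_f ≈ 37.9 °C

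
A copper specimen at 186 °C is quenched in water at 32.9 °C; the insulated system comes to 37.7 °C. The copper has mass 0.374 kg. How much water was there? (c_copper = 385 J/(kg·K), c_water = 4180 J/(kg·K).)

Heat lost by the copper = heat gained by the water:
0.374×385×(186 − 37.7) = m×4180×(37.7 − 32.9)
20064 m = 21354  ⇒  m ≈ 1.064 kg

m ≈ 1.06 kg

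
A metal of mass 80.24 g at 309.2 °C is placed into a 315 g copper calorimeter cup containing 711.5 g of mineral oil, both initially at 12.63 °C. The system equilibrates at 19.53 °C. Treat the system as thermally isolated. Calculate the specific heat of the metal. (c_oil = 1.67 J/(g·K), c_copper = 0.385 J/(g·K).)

Energy conservation, ΣQ = 0:
80.24·c·(19.53 − 309.2) + 711.5·1.67·(19.53 − 12.63) + 315·0.385·(19.53 − 12.63) = 0
-23243 c = -9035.4
c = -9035.4/-23243 ≈ 0.3887 J/(g·K)

c ≈ 0.389 J/(g·K)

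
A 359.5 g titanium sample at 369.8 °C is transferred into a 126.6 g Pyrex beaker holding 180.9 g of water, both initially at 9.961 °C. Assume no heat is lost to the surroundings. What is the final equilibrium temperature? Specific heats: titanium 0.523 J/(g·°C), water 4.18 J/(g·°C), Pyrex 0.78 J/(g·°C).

Conservation of energy gives ΣQ = 0:
359.5*0.523*(T − 369.8) + 180.9*4.18*(T − 9.961) + 126.6*0.78*(T − 9.961) = 0
1042.9 T = 78045
T = 78045 / 1042.9 = 74.8 °C

T_f ≈ 74.8 °C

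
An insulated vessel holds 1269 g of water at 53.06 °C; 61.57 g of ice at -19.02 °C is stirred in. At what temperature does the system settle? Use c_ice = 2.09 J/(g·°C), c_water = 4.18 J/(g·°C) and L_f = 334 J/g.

T_f ≈ 46.5 °C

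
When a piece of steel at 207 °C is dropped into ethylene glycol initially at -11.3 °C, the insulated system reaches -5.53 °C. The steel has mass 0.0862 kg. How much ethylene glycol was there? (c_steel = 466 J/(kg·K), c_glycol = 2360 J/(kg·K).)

m ≈ 0.627 kg

|Q_steel| = |Q_glycol|:
0.0862·466·(207 − -5.53) = m·2360·(-5.53 − (-11.3))
13617 m = 8537.2  ⇒  m ≈ 0.6269 kg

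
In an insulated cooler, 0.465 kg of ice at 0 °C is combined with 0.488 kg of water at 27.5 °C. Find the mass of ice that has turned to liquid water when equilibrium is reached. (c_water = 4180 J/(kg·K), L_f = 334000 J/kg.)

m_melted ≈ 0.168 kg

Heat available from the water dropping to 0 °C: 0.488·4180·27.5 = 56096 J.
To melt every bit of ice: 0.465·334000 = 155310 J.
56096 J < 155310 J, so only part of the ice melts and the system sits at 0 °C.
m_melt = 56096 / L_f = 0.168 kg.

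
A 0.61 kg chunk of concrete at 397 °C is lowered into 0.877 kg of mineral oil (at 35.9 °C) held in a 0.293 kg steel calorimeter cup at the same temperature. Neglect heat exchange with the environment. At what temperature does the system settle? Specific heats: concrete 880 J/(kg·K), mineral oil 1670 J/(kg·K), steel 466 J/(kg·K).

Taking heat into each body as positive, Σ m c ΔT = 0:
0.61*880*(T − 397) + 0.877*1670*(T − 35.9) + 0.293*466*(T − 35.9) = 0
536.8(T − 397) + 1464.6(T − 35.9) + 136.54(T − 35.9) = 0
(536.8 + 1464.6 + 136.54) T = 536.8*397 + 1464.6*35.9 + 136.54*35.9
T ≈ 126.57 °C

T_f ≈ 126.6 °C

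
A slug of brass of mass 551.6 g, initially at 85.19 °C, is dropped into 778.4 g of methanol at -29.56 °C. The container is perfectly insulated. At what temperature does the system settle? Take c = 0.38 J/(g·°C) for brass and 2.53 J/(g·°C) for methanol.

T_f ≈ -18.5 °C

T_f = Σ m_i c_i T_i / Σ m_i c_i:
T_f = (209.61×85.19 + 1969.4×(-29.56)) / (209.61 + 1969.4)
    = -40358 / 2179 ≈ -18.52 °C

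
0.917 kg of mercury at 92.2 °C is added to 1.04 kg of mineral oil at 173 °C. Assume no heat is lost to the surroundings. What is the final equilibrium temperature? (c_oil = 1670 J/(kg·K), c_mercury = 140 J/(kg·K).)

Heat gained plus heat lost sum to zero:
1.04*1670*(T − 173) + 0.917*140*(T − 92.2) = 0
1736.8(T − 173) + 128.38(T − 92.2) = 0
(1736.8 + 128.38) T = 1736.8*173 + 128.38*92.2
T = 312303/1865.2 ≈ 167.44 °C

T_f ≈ 167.4 °C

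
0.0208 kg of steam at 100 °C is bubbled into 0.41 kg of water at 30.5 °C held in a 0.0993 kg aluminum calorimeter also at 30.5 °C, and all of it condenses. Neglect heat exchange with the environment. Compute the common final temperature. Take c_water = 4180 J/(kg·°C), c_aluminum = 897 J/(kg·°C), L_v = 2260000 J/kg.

T_f ≈ 58.6 °C

Net heat exchanged in the isolated system is zero:
condense steam: −0.0208·2260000 = −47008
  condensed water 100 °C→T: 86.94(T − 100)
  original water: 1713.8(T − 30.5)
  cup: 89.07(T − 30.5)
1889.8 T = 47008 + 8694.4 + 54988 = 110690
T ≈ 58.57 °C (< 100 °C, so full condensation is consistent).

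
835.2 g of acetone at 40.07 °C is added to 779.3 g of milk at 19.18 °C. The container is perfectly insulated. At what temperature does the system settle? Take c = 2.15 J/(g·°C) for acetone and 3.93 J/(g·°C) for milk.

T_f ≈ 26.9 °C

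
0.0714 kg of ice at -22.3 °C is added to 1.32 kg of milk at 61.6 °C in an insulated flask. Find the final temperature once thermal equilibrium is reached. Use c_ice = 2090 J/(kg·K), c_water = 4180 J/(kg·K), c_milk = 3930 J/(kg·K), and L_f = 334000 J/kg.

Setting the total heat transfer to zero:
warm ice to 0 °C: 0.0714×2090×(0 − (-22.3)) = 3327.7
  fusion: m_ice L_f = 0.0714×334000 = 23848
  warm the meltwater: 298.45 T
  milk: 5187.6(T − 61.6)
5486.1 T = 319556 − 27175 = 292381
T ≈ 53.30 °C — above 0 °C, consistent with complete melting.

T_f ≈ 53.3 °C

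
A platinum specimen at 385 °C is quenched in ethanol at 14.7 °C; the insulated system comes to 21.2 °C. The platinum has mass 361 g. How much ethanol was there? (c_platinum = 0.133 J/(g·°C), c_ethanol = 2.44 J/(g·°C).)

m ≈ 1100 g

Taking heat into each body as positive, Σ m c ΔT = 0:
361×0.133×(21.2 − 385) + m×2.44×(21.2 − 14.7) = 0
15.86 m = 17467
m = 17467/15.86 ≈ 1101 g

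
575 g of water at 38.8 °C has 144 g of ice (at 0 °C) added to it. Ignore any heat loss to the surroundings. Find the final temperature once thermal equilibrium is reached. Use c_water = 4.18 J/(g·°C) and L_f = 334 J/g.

T_f ≈ 15.0 °C

Let T be the final temperature. ΣQ_i = 0:
fusion: m_ice L_f = 144·334 = 48096; meltwater 0→T: 144·4.18·T = 601.92 T; water cools: 575·4.18·(T − 38.8) = 2403.5(T − 38.8)
3005.4 T = 93256 − 48096 = 45160
T ≈ 15.03 °C (positive, so assuming full melt was valid).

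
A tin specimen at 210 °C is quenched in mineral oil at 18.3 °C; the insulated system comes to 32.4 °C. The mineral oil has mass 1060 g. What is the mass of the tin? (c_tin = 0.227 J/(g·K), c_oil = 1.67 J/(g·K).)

m ≈ 619 g

Heat gained plus heat lost sum to zero:
m×0.227×(32.4 − 210) + 1060×1.67×(32.4 − 18.3) = 0
-40.32 m = -24960
m = -24960/-40.32 ≈ 619.1 g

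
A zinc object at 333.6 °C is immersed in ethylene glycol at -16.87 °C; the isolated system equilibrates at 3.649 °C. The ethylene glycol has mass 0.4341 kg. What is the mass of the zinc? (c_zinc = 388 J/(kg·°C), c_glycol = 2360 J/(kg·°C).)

m ≈ 0.164 kg

Taking heat into each body as positive, Σ m c ΔT = 0:
m×388×(3.649 − 333.6) + 0.4341×2360×(3.649 − (-16.87)) = 0
-128021 m = -21021
m = -21021/-128021 ≈ 0.1642 kg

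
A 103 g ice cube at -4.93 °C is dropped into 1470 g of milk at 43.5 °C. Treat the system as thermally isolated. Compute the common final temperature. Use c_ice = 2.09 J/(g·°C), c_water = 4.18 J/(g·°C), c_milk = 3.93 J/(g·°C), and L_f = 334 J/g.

T_f ≈ 34.8 °C

Let T be the final temperature. ΣQ_i = 0:
warm ice to 0 °C: 103·2.09·(0 − (-4.93)) = 1061.3
  fusion: m_ice L_f = 103·334 = 34402
  warm the meltwater: 430.54 T
  milk: 5777.1(T − 43.5)
6207.6 T = 251304 − 35463 = 215841
T ≈ 34.77 °C — above 0 °C, consistent with complete melting.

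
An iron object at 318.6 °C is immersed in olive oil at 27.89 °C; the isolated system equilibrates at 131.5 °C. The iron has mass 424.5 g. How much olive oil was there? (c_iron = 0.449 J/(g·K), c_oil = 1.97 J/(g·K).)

m ≈ 175 g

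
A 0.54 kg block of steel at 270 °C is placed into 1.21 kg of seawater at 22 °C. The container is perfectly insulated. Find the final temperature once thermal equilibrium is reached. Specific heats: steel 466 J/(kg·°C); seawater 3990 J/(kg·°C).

T_f ≈ 34.3 °C

Let T be the final temperature. ΣQ_i = 0:
0.54×466×(T − 270) + 1.21×3990×(T − 22) = 0
251.64(T − 270) + 4827.9(T − 22) = 0
5079.5 T = 174157
T = 174157/5079.5 ≈ 34.29 °C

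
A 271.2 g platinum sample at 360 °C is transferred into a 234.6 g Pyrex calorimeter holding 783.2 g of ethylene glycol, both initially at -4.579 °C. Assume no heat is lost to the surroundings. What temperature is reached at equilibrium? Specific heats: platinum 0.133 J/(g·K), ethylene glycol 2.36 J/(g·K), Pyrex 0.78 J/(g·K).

T_f ≈ 1.8 °C

With ΣQ=0 the equilibrium temperature is the m·c-weighted mean:
T_f = (36.07*360 + 1848.4*(-4.579) + 182.99*(-4.579)) / (36.07 + 1848.4 + 182.99)
    = 3683.6 / 2067.4 ≈ 1.78 °C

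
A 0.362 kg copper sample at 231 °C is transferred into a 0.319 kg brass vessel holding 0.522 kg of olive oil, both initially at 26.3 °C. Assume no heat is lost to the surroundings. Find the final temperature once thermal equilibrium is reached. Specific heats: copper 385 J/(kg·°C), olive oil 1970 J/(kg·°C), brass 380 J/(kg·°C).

T_f ≈ 48.4 °C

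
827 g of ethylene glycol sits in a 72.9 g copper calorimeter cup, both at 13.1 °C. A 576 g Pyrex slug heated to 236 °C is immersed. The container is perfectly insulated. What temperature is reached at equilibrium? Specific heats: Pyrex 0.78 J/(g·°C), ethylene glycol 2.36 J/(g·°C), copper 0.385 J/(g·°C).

T_f ≈ 54.3 °C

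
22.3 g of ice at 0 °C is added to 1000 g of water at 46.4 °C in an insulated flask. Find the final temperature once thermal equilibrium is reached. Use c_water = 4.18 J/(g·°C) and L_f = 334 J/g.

Conservation of energy gives ΣQ = 0:
melt ice: 22.3·334 = 7448.2; warm the meltwater: 93.21 T; water: 4180(T − 46.4)
4273.2 T = 193952 − 7448.2 = 186504
T ≈ 43.64 °C (positive, so assuming full melt was valid).

T_f ≈ 43.6 °C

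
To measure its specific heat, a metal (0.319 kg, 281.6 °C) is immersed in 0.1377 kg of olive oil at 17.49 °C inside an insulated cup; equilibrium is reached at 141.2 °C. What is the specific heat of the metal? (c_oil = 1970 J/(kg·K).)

Heat gained plus heat lost sum to zero:
0.319·c·(141.2 − 281.6) + 0.1377·1970·(141.2 − 17.49) = 0
-44.79 c = -33559
c = -33559/-44.79 ≈ 749.3 J/(kg·K)

c ≈ 749 J/(kg·K)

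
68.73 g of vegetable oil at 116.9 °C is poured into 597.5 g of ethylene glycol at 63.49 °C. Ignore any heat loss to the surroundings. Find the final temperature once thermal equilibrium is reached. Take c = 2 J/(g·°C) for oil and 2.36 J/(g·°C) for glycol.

T_f ≈ 68.2 °C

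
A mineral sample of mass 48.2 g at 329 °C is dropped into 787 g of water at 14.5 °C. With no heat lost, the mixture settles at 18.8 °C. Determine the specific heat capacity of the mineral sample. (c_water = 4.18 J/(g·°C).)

c ≈ 0.946 J/(g·°C)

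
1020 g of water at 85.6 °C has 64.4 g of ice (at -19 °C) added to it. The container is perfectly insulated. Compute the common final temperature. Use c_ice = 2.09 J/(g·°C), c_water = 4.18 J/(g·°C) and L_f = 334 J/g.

T_f ≈ 75.2 °C

Energy balance with sensible and latent terms:
warm ice to 0 °C: 64.4·2.09·(0 − (-19)) = 2557.3
  fusion: m_ice L_f = 64.4·334 = 21510
  meltwater 0→T: 64.4·4.18·T = 269.19 T
  water: 4263.6(T − 85.6)
4532.8 T = 364964 − 24067 = 340897
T ≈ 75.21 °C. Since T > 0 °C, the all-ice-melts assumption holds.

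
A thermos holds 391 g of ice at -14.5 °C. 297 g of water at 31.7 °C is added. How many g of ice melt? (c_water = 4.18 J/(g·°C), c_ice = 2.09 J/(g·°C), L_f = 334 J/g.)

m_melted ≈ 82.4 g

Cooling the water to 0 °C releases 297·4.18·31.7 = 39354 J.
Warming the ice to 0 °C takes 391·2.09·14.5 = 11849 J, leaving 27505 J for melting.
To melt every bit of ice: 391·334 = 130594 J.
That's not enough to melt it all — equilibrium is at 0 °C with ice remaining.
m_melt = 27505 / L_f = 82.35 g.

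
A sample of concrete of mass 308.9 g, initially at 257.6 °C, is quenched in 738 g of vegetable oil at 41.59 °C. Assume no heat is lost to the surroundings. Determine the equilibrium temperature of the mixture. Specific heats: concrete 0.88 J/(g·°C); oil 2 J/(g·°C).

T_f ≈ 75.2 °C

|Q_concrete| = |Q_oil|:
308.9×0.88×(257.6 − T) = 738×2×(T − 41.59)
271.83(257.6 − T) = 1476(T − 41.59)
1747.8 T = 131411  ⇒  T ≈ 75.19 °C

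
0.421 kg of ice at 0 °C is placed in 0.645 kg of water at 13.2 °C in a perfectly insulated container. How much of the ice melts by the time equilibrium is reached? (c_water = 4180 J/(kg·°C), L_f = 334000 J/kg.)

m_melted ≈ 0.107 kg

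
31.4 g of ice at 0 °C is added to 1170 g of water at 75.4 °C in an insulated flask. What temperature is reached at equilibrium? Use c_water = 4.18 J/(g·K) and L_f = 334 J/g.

T_f ≈ 71.3 °C

Energy balance with sensible and latent terms:
latent heat to melt: 31.4·334 = 10488
  warm the meltwater: 131.25 T
  water: 4890.6(T − 75.4)
5021.9 T = 368751 − 10488 = 358264
T ≈ 71.34 °C. Since T > 0 °C, the all-ice-melts assumption holds.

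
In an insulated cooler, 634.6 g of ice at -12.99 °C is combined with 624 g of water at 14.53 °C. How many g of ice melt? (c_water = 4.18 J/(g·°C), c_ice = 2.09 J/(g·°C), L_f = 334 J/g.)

Water can give up m c ΔT = 624×4.18×14.53 = 37899 J before reaching 0 °C.
Of that, 634.6×2.09×12.99 = 17229 J goes to bring the ice to 0 °C, leaving 20670 J.
To melt every bit of ice: 634.6×334 = 211956 J.
That's not enough to melt it all — equilibrium is at 0 °C with ice remaining.
m_melt = 20670 / L_f = 61.89 g.

m_melted ≈ 61.9 g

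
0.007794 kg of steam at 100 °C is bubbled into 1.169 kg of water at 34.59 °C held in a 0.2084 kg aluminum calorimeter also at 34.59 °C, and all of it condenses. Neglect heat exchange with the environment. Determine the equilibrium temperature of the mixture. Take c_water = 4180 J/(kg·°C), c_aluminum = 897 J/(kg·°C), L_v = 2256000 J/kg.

T_f ≈ 38.5 °C

Net heat exchanged in the isolated system is zero:
condense steam: −0.007794×2256000 = −17583; condensate cools 100→T: 0.007794×4180×(T − 100) = 32.58(T − 100); original water: 4886.4(T − 34.59); cup: 186.93(T − 34.59)
5105.9 T = 17583 + 3257.9 + 175487 = 196328
T ≈ 38.45 °C, under the boiling point, so the assumption holds.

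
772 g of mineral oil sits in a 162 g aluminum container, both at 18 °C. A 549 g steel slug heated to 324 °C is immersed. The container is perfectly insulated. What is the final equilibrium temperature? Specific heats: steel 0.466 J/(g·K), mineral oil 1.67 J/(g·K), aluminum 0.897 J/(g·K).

T_f ≈ 64.3 °C

T_f is the heat-capacity-weighted average of the initial temperatures:
T_f = (255.83*324 + 1289.2*18 + 145.31*18) / (255.83 + 1289.2 + 145.31)
    = 108712 / 1690.4 ≈ 64.31 °C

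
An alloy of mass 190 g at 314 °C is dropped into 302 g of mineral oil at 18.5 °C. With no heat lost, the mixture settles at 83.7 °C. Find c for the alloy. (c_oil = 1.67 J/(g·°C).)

Heat lost by the alloy = heat gained by the oil:
190×c×(314 − 83.7) = 302×1.67×(83.7 − 18.5)
43757 c = 32883  ⇒  c ≈ 0.7515 J/(g·°C)

c ≈ 0.751 J/(g·°C)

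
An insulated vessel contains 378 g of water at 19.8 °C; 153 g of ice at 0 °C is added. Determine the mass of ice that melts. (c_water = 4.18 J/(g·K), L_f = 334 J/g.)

m_melted ≈ 93.7 g

Cooling the water to 0 °C releases 378·4.18·19.8 = 31285 J.
Fully melting the ice requires m_ice L_f = 153·334 = 51102 J.
That's not enough to melt it all — equilibrium is at 0 °C with ice remaining.
Mass melted = 31285/334 ≈ 93.67 g.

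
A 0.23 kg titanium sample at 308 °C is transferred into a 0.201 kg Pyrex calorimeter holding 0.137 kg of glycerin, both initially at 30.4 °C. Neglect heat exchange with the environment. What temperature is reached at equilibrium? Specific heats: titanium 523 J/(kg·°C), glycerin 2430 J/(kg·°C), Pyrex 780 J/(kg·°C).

Let T be the final temperature. ΣQ_i = 0:
0.23*523*(T − 308) + 0.137*2430*(T − 30.4) + 0.201*780*(T − 30.4) = 0
120.29(T − 308) + 332.91(T − 30.4) + 156.78(T − 30.4) = 0
609.98 T = 51936
T ≈ 85.14 °C

T_f ≈ 85.1 °C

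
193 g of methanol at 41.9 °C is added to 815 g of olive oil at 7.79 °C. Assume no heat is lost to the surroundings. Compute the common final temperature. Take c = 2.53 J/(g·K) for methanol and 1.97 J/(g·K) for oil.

T_f ≈ 15.7 °C

With ΣQ=0 the equilibrium temperature is the m·c-weighted mean:
T_f = (488.29*41.9 + 1605.5*7.79) / (488.29 + 1605.5)
    = 32967 / 2093.8 ≈ 15.74 °C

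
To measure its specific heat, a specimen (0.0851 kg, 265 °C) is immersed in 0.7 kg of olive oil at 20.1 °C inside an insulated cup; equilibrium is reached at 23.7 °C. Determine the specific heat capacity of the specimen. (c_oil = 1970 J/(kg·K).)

m_s c (T_s − T_f) = m_oil c_oil (T_f − T_0):
0.0851×c×(265 − 23.7) = 0.7×1970×(23.7 − 20.1)
20.53 c = 4964.4  ⇒  c ≈ 241.8 J/(kg·K)

c ≈ 242 J/(kg·K)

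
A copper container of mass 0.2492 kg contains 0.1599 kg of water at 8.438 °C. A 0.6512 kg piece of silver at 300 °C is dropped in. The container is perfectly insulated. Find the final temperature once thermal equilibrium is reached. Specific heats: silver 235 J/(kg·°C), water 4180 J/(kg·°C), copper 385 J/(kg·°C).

T_f ≈ 57.1 °C

Heat gained plus heat lost sum to zero:
0.6512*235*(T − 300) + 0.1599*4180*(T − 8.438) + 0.2492*385*(T − 8.438) = 0
153.03(T − 300) + 668.38(T − 8.438) + 95.94(T − 8.438) = 0
917.36 T = 52359
T = 52359 / 917.36 = 57.1 °C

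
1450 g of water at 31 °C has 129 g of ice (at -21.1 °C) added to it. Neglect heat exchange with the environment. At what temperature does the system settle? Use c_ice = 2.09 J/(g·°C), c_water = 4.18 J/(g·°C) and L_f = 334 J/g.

T_f ≈ 21.1 °C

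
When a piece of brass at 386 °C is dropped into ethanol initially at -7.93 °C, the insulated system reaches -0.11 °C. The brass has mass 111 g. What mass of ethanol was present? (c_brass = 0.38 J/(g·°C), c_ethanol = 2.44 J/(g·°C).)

m ≈ 854 g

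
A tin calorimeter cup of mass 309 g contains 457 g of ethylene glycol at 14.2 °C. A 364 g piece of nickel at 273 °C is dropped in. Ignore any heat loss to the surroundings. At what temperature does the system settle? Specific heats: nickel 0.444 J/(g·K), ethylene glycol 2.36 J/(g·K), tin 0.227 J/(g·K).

T_f ≈ 46.1 °C

T_f is the heat-capacity-weighted average of the initial temperatures:
T_f = (161.62*273 + 1078.5*14.2 + 70.14*14.2) / (161.62 + 1078.5 + 70.14)
    = 60432 / 1310.3 ≈ 46.12 °C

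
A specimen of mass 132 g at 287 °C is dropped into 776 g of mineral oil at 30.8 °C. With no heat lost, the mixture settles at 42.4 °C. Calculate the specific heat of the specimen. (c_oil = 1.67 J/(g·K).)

Heat lost by the specimen = heat gained by the oil:
132·c·(287 − 42.4) = 776·1.67·(42.4 − 30.8)
32287 c = 15033  ⇒  c ≈ 0.4656 J/(g·K)

c ≈ 0.466 J/(g·K)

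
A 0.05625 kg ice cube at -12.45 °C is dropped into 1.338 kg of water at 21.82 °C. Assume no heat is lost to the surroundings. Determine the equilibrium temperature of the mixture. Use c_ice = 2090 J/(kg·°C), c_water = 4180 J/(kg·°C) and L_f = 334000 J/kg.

Heat gained plus heat lost sum to zero:
ice -12.45→0 °C: 0.05625×2090×12.45 = 1463.7; melt ice: 0.05625×334000 = 18788; meltwater 0→T: 0.05625×4180×T = 235.12 T; water cools: 1.338×4180×(T − 21.82) = 5592.8(T − 21.82)
5828 T = 122036 − 20251 = 101785
T ≈ 17.46 °C — above 0 °C, consistent with complete melting.

T_f ≈ 17.5 °C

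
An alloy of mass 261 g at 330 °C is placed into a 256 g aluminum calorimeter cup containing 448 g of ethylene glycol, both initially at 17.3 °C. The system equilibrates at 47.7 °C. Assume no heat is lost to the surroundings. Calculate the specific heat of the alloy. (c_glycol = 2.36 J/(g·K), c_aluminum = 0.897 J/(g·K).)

c ≈ 0.531 J/(g·K)

Energy conservation, ΣQ = 0:
261×c×(47.7 − 330) + 448×2.36×(47.7 − 17.3) + 256×0.897×(47.7 − 17.3) = 0
-73680 c = -39122
c = -39122/-73680 ≈ 0.531 J/(g·K)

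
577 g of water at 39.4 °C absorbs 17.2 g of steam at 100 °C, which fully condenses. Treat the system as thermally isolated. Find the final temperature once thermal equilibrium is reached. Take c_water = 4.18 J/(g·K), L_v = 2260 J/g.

Conservation of energy gives ΣQ = 0:
condense steam: −17.2×2260 = −38872; condensed water 100 °C→T: 71.9(T − 100); water warms: 577×4.18×(T − 39.4) = 2411.9(T − 39.4)
2483.8 T = 38872 + 7189.6 + 95027 = 141089
T ≈ 56.80 °C — below 100 °C, confirming all the steam condensed.

T_f ≈ 56.8 °C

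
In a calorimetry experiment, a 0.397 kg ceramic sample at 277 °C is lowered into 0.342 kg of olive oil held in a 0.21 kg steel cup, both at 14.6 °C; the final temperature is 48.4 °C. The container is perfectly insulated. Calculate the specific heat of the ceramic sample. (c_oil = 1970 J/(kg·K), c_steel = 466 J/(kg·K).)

c ≈ 287 J/(kg·K)

Setting the total heat transfer to zero:
0.397×c×(48.4 − 277) + 0.342×1970×(48.4 − 14.6) + 0.21×466×(48.4 − 14.6) = 0
-90.75 c = -26080
c = -26080/-90.75 ≈ 287.4 J/(kg·K)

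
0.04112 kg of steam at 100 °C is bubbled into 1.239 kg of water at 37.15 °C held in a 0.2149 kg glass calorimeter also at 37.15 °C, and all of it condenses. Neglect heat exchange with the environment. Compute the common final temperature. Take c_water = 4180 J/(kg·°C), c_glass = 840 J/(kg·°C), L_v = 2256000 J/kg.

T_f ≈ 55.9 °C

Net heat exchanged in the isolated system is zero:
steam→water at 100 °C releases m L_v = 0.04112·2256000 = 92767
  condensed water 100 °C→T: 171.88(T − 100)
  original water: 5179(T − 37.15)
  glass cup: 0.2149·840·(T − 37.15) = 180.52(T − 37.15)
5531.4 T = 92767 + 17188 + 199107 = 309062
T ≈ 55.87 °C, under the boiling point, so the assumption holds.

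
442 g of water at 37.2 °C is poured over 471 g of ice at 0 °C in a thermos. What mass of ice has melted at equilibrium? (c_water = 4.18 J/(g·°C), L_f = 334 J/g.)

m_melted ≈ 206 g

Water can give up m c ΔT = 442·4.18·37.2 = 68729 J before reaching 0 °C.
Fully melting the ice requires m_ice L_f = 471·334 = 157314 J.
That's not enough to melt it all — equilibrium is at 0 °C with ice remaining.
m_melt = 68729 / L_f = 205.8 g.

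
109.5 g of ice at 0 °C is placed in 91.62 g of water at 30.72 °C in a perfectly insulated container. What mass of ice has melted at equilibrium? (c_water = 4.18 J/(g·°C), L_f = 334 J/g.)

m_melted ≈ 35.2 g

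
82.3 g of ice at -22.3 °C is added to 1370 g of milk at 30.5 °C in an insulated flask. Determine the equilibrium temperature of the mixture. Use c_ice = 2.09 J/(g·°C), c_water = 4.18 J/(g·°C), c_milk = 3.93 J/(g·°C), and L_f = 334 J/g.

T_f ≈ 23.2 °C

Energy conservation, ΣQ = 0:
warm ice to 0 °C: 82.3×2.09×(0 − (-22.3)) = 3835.8
  melt ice: 82.3×334 = 27488
  warm the meltwater: 344.01 T
  milk cools: 1370×3.93×(T − 30.5) = 5384.1(T − 30.5)
5728.1 T = 164215 − 31324 = 132891
T ≈ 23.20 °C (positive, so assuming full melt was valid).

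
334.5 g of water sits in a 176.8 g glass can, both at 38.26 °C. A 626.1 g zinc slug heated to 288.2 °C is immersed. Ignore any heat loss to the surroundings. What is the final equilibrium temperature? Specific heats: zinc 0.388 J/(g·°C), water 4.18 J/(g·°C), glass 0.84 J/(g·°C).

Setting the total heat transfer to zero:
626.1*0.388*(T − 288.2) + 334.5*4.18*(T − 38.26) + 176.8*0.84*(T − 38.26) = 0
1789.6 T = 129189
T ≈ 72.19 °C

T_f ≈ 72.2 °C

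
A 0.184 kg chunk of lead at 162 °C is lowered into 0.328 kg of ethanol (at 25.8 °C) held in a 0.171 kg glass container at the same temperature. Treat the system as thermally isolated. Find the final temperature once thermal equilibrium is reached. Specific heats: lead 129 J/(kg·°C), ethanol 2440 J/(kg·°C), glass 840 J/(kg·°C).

T_f ≈ 29.1 °C

Let T be the final temperature. ΣQ_i = 0:
0.184*129*(T − 162) + 0.328*2440*(T − 25.8) + 0.171*840*(T − 25.8) = 0
23.74(T − 162) + 800.32(T − 25.8) + 143.64(T − 25.8) = 0
967.7 T = 28199
T ≈ 29.14 °C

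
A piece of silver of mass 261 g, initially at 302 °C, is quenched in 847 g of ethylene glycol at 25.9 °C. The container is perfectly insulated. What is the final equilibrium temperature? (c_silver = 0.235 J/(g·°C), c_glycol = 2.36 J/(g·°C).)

T_f ≈ 34.1 °C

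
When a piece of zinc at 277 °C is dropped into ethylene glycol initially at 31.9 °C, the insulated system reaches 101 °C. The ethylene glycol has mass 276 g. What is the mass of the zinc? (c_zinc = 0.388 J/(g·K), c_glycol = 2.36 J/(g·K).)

m ≈ 659 g

|Q_zinc| = |Q_glycol|:
m×0.388×(277 − 101) = 276×2.36×(101 − 31.9)
68.29 m = 45009  ⇒  m ≈ 659.1 g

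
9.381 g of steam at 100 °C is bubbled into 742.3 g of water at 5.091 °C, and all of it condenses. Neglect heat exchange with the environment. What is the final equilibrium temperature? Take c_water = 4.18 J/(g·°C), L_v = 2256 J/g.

T_f ≈ 13.0 °C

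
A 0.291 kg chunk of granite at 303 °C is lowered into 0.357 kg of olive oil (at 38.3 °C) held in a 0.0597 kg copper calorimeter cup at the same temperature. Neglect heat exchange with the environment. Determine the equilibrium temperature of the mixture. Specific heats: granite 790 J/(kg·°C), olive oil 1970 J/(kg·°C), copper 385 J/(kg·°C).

With ΣQ=0 the equilibrium temperature is the m·c-weighted mean:
T_f = (229.89·303 + 703.29·38.3 + 22.98·38.3) / (229.89 + 703.29 + 22.98)
    = 97473 / 956.16 ≈ 101.94 °C

T_f ≈ 101.9 °C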